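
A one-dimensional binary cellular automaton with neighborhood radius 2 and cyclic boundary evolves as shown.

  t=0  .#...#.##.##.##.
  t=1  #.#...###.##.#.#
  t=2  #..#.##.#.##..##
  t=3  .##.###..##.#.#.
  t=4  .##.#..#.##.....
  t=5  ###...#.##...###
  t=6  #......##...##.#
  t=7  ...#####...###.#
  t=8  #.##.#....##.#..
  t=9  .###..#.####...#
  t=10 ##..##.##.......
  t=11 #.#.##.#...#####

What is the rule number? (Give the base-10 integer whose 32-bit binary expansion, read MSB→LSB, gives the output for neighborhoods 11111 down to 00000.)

  ##### -> #   bit 31 = 1  t=5,i=0
  ####. -> .   bit 30 = 0  t=5,i=1
  ###.# -> #   bit 29 = 1  t=1,i=8
  ###.. -> .   bit 28 = 0  t=2,i=0
  ##.## -> .   bit 27 = 0  t=0,i=9
  ##.#. -> .   bit 26 = 0  t=1,i=1
  ##..# -> #   bit 25 = 1  t=0,i=15
  ##... -> .   bit 24 = 0  t=4,i=11
  #.### -> #   bit 23 = 1  t=3,i=4
  #.##. -> #   bit 22 = 1  t=0,i=7
  #.#.# -> .   bit 21 = 0  t=1,i=13
  #.#.. -> .   bit 20 = 0  t=1,i=2
  #..## -> .   bit 19 = 0  t=2,i=13
  #..#. -> #   bit 18 = 1  t=0,i=0
  #...# -> .   bit 17 = 0  t=0,i=3
  #.... -> .   bit 16 = 0  t=4,i=12
  .#### -> .   bit 15 = 0  t=5,i=14
  .###. -> .   bit 14 = 0  t=1,i=7
  .##.# -> #   bit 13 = 1  t=0,i=8
  .##.. -> .   bit 12 = 0  t=0,i=14
  .#.## -> #   bit 11 = 1  t=0,i=6
  .#.#. -> .   bit 10 = 0  t=3,i=13
  .#..# -> .   bit 9 = 0  t=3,i=15
  .#... -> #   bit 8 = 1  t=0,i=2
  ..### -> #   bit 7 = 1  t=1,i=6
  ..##. -> #   bit 6 = 1  t=3,i=1
  ..#.# -> .   bit 5 = 0  t=0,i=5
  ..#.. -> .   bit 4 = 0  t=0,i=1
  ...## -> #   bit 3 = 1  t=1,i=5
  ...#. -> .   bit 2 = 0  t=0,i=4
  ....# -> #   bit 1 = 1  t=4,i=15
  ..... -> #   bit 0 = 1  t=4,i=13
  bits 10100010110001000010100111001011 = 2730764747

2730764747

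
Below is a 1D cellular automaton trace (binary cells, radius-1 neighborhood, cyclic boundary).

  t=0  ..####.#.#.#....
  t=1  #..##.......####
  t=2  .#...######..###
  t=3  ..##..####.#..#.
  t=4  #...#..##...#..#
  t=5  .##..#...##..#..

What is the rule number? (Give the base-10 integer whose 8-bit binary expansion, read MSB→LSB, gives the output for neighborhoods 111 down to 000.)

145

  ###|#  b7=1 t=0,i=3
  ##.|.  b6=0 t=0,i=5
  #.#|.  b5=0 t=0,i=6
  #..|#  b4=1 t=0,i=12
  .##|.  b3=0 t=0,i=2
  .#.|.  b2=0 t=0,i=7
  ..#|.  b1=0 t=0,i=1
  ...|#  b0=1 t=0,i=0
  bits 10010001 = 145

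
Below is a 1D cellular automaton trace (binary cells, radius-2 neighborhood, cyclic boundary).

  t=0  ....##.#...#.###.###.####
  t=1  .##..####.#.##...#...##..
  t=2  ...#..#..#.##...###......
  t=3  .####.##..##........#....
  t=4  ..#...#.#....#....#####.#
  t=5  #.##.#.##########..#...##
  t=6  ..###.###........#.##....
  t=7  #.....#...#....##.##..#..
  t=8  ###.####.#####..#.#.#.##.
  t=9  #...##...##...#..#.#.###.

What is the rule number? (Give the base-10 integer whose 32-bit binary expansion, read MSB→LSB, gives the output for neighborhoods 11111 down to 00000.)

  nb #####: next=.  (t=4,i=20, bit31=0)
  nb ####.: next=.  (t=0,i=23, bit30=0)
  nb ###.#: next=.  (t=0,i=15, bit29=0)
  nb ###..: next=.  (t=0,i=24, bit28=0)
  nb ##.##: next=.  (t=0,i=16, bit27=0)
  nb ##.#.: next=#  (t=0,i=6, bit26=1)
  nb ##..#: next=#  (t=1,i=3, bit25=1)
  nb ##...: next=.  (t=0,i=0, bit24=0)
  nb #.###: next=#  (t=0,i=13, bit23=1)
  nb #.##.: next=#  (t=1,i=12, bit22=1)
  nb #.#.#: next=.  (t=1,i=10, bit21=0)
  nb #.#..: next=#  (t=0,i=7, bit20=1)
  nb #..##: next=.  (t=1,i=4, bit19=0)
  nb #..#.: next=.  (t=2,i=5, bit18=0)
  nb #...#: next=.  (t=0,i=9, bit17=0)
  nb #....: next=#  (t=0,i=1, bit16=1)
  nb .####: next=#  (t=0,i=22, bit15=1)
  nb .###.: next=.  (t=0,i=14, bit14=0)
  nb .##.#: next=#  (t=0,i=5, bit13=1)
  nb .##..: next=.  (t=1,i=2, bit12=0)
  nb .#.##: next=#  (t=0,i=12, bit11=1)
  nb .#.#.: next=#  (t=4,i=7, bit10=1)
  nb .#..#: next=#  (t=2,i=4, bit9=1)
  nb .#...: next=#  (t=0,i=8, bit8=1)
  nb ..###: next=.  (t=1,i=5, bit7=0)
  nb ..##.: next=.  (t=0,i=4, bit6=0)
  nb ..#.#: next=.  (t=0,i=11, bit5=0)
  nb ..#..: next=#  (t=1,i=17, bit4=1)
  nb ...##: next=.  (t=0,i=3, bit3=0)
  nb ...#.: next=#  (t=0,i=10, bit2=1)
  nb ....#: next=#  (t=0,i=2, bit1=1)
  nb .....: next=.  (t=2,i=0, bit0=0)
  bits 00000110110100011010111100010110 = 114405142

114405142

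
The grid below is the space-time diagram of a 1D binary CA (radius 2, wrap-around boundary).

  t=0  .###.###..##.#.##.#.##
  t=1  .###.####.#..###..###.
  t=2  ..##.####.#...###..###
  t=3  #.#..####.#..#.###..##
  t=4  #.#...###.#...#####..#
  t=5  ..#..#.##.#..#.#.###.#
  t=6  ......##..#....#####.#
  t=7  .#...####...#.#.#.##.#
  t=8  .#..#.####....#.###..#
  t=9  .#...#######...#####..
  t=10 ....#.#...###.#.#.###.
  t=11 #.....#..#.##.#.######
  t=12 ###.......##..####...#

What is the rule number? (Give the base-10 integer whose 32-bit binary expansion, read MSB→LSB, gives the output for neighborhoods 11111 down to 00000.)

  #####|.  b31=0 t=4,i=16
  ####.|#  b30=1 t=1,i=7
  ###.#|#  b29=1 t=0,i=3
  ###..|#  b28=1 t=0,i=7
  ##.##|.  b27=0 t=0,i=0
  ##.#.|.  b26=0 t=0,i=12
  ##..#|#  b25=1 t=0,i=8
  ##...|#  b24=1 t=7,i=9
  #.###|#  b23=1 t=0,i=1
  #.##.|#  b22=1 t=0,i=15
  #.#.#|#  b21=1 t=0,i=13
  #.#..|#  b20=1 t=1,i=10
  #..##|.  b19=0 t=0,i=9
  #..#.|.  b18=0 t=3,i=12
  #...#|.  b17=0 t=2,i=12
  #....|#  b16=1 t=6,i=1
  .####|#  b15=1 t=1,i=6
  .###.|#  b14=1 t=0,i=2
  .##.#|.  b13=0 t=0,i=11
  .##..|#  b12=1 t=6,i=7
  .#.##|#  b11=1 t=0,i=14
  .#.#.|.  b10=0 t=5,i=14
  .#..#|.  b9=0 t=1,i=11
  .#...|.  b8=0 t=2,i=11
  ..###|.  b7=0 t=1,i=1
  ..##.|#  b6=1 t=0,i=10
  ..#.#|.  b5=0 t=3,i=13
  ..#..|.  b4=0 t=5,i=2
  ...##|#  b3=1 t=2,i=13
  ...#.|.  b2=0 t=7,i=11
  ....#|.  b1=0 t=6,i=4
  .....|.  b0=0 t=6,i=2
  bits 01110011111100011101100001001000 = 1945229384

1945229384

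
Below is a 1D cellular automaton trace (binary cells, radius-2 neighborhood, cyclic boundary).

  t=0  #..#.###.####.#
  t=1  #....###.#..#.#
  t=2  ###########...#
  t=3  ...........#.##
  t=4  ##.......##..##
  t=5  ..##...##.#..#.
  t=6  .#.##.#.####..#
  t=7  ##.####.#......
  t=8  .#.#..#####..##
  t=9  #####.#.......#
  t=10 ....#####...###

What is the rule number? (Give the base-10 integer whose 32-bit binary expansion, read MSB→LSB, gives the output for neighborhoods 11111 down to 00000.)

636581774

  nb #####: next=.  (t=2,i=1, bit31=0)
  nb ####.: next=.  (t=0,i=11, bit30=0)
  nb ###.#: next=#  (t=0,i=7, bit29=1)
  nb ###..: next=.  (t=2,i=10, bit28=0)
  nb ##.##: next=.  (t=0,i=8, bit27=0)
  nb ##.#.: next=#  (t=1,i=8, bit26=1)
  nb ##..#: next=.  (t=0,i=1, bit25=0)
  nb ##...: next=#  (t=1,i=1, bit24=1)
  nb #.###: next=#  (t=0,i=5, bit23=1)
  nb #.##.: next=#  (t=0,i=14, bit22=1)
  nb #.#.#: next=#  (t=6,i=1, bit21=1)
  nb #.#..: next=#  (t=1,i=9, bit20=1)
  nb #..##: next=.  (t=4,i=12, bit19=0)
  nb #..#.: next=.  (t=0,i=2, bit18=0)
  nb #...#: next=.  (t=2,i=12, bit17=0)
  nb #....: next=#  (t=1,i=2, bit16=1)
  nb .####: next=.  (t=0,i=10, bit15=0)
  nb .###.: next=#  (t=0,i=6, bit14=1)
  nb .##.#: next=#  (t=5,i=8, bit13=1)
  nb .##..: next=#  (t=0,i=0, bit12=1)
  nb .#.##: next=.  (t=0,i=4, bit11=0)
  nb .#.#.: next=#  (t=6,i=0, bit10=1)
  nb .#..#: next=#  (t=1,i=10, bit9=1)
  nb .#...: next=#  (t=5,i=14, bit8=1)
  nb ..###: next=#  (t=1,i=5, bit7=1)
  nb ..##.: next=.  (t=4,i=9, bit6=0)
  nb ..#.#: next=.  (t=0,i=3, bit5=0)
  nb ..#..: next=.  (t=5,i=13, bit4=0)
  nb ...##: next=#  (t=1,i=4, bit3=1)
  nb ...#.: next=#  (t=3,i=10, bit2=1)
  nb ....#: next=#  (t=1,i=3, bit1=1)
  nb .....: next=.  (t=3,i=2, bit0=0)
  bits 00100101111100010111011110001110 = 636581774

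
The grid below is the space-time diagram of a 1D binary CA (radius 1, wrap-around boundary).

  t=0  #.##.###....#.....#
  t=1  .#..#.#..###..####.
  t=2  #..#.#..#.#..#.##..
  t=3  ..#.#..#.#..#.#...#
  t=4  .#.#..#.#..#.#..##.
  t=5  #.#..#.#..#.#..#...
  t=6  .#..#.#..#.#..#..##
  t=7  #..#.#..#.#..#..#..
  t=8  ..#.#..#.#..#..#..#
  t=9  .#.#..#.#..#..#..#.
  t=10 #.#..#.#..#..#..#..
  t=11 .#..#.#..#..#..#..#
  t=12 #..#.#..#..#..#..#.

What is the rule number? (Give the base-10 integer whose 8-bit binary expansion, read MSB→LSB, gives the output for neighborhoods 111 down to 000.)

  ###|#  b7=1 t=0,i=6
  ##.|.  b6=0 t=0,i=0
  #.#|#  b5=1 t=0,i=1
  #..|.  b4=0 t=0,i=8
  .##|.  b3=0 t=0,i=2
  .#.|.  b2=0 t=0,i=12
  ..#|#  b1=1 t=0,i=11
  ...|#  b0=1 t=0,i=9
  bits 10100011 = 163

163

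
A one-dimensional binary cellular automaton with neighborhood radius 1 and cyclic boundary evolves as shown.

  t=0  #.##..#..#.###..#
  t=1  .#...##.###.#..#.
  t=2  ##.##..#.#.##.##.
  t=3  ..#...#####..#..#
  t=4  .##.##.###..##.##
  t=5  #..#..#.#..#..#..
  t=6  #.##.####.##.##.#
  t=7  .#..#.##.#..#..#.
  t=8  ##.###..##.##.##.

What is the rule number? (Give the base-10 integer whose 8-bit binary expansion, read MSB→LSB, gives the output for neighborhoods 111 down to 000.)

167

  [7] ### => #  t=0,i=12
  [6] ##. => .  t=0,i=0
  [5] #.# => #  t=0,i=1
  [4] #.. => .  t=0,i=4
  [3] .## => .  t=0,i=2
  [2] .#. => #  t=0,i=6
  [1] ..# => #  t=0,i=5
  [0] ... => #  t=1,i=3
  bits 10100111 = 167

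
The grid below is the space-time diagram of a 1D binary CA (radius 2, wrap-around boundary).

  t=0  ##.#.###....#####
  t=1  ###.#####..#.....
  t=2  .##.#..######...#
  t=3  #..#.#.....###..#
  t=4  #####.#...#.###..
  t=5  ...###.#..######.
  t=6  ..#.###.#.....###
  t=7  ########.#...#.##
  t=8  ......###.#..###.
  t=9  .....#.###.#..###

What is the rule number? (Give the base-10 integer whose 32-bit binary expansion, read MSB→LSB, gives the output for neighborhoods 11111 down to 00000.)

  #####|.  b31=0 t=0,i=14
  ####.|#  b30=1 t=0,i=0
  ###.#|#  b29=1 t=0,i=1
  ###..|#  b28=1 t=0,i=7
  ##.##|.  b27=0 t=1,i=3
  ##.#.|#  b26=1 t=0,i=2
  ##..#|#  b25=1 t=1,i=9
  ##...|#  b24=1 t=0,i=8
  #.###|#  b23=1 t=0,i=5
  #.##.|.  b22=0 t=2,i=1
  #.#.#|.  b21=0 t=0,i=3
  #.#..|.  b20=0 t=2,i=4
  #..##|.  b19=0 t=2,i=6
  #..#.|#  b18=1 t=1,i=10
  #...#|.  b17=0 t=2,i=14
  #....|.  b16=0 t=0,i=9
  .####|.  b15=0 t=0,i=13
  .###.|#  b14=1 t=0,i=6
  .##.#|.  b13=0 t=2,i=2
  .##..|#  b12=1 t=3,i=0
  .#.##|#  b11=1 t=0,i=4
  .#.#.|#  b10=1 t=3,i=4
  .#..#|#  b9=1 t=2,i=5
  .#...|#  b8=1 t=1,i=12
  ..###|.  b7=0 t=0,i=12
  ..##.|.  b6=0 t=3,i=16
  ..#.#|#  b5=1 t=2,i=16
  ..#..|#  b4=1 t=1,i=11
  ...##|#  b3=1 t=0,i=11
  ...#.|.  b2=0 t=2,i=15
  ....#|.  b1=0 t=0,i=10
  .....|.  b0=0 t=1,i=14
  bits 01110111100001000101111100111000 = 2005163832

2005163832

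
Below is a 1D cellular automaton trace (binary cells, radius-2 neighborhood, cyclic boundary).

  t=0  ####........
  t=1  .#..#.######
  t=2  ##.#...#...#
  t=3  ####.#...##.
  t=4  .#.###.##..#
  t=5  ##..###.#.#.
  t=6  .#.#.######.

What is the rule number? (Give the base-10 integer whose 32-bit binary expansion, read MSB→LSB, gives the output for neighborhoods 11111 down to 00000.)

  ##### -> .   bit 31 = 0  t=1,i=8
  ####. -> .   bit 30 = 0  t=0,i=2
  ###.# -> #   bit 29 = 1  t=1,i=11
  ###.. -> .   bit 28 = 0  t=0,i=3
  ##.## -> #   bit 27 = 1  t=3,i=11
  ##.#. -> #   bit 26 = 1  t=1,i=0
  ##..# -> .   bit 25 = 0  t=4,i=9
  ##... -> #   bit 24 = 1  t=0,i=4
  #.### -> .   bit 23 = 0  t=1,i=6
  #.##. -> .   bit 22 = 0  t=4,i=7
  #.#.# -> #   bit 21 = 1  t=4,i=1
  #.#.. -> #   bit 20 = 1  t=1,i=1
  #..## -> #   bit 19 = 1  t=5,i=3
  #..#. -> #   bit 18 = 1  t=1,i=3
  #...# -> #   bit 17 = 1  t=2,i=5
  #.... -> .   bit 16 = 0  t=0,i=5
  .#### -> #   bit 15 = 1  t=0,i=1
  .###. -> #   bit 14 = 1  t=2,i=0
  .##.# -> .   bit 13 = 0  t=3,i=10
  .##.. -> #   bit 12 = 1  t=4,i=8
  .#.## -> .   bit 11 = 0  t=1,i=5
  .#.#. -> #   bit 10 = 1  t=4,i=0
  .#..# -> .   bit 9 = 0  t=1,i=2
  .#... -> .   bit 8 = 0  t=2,i=4
  ..### -> .   bit 7 = 0  t=0,i=0
  ..##. -> .   bit 6 = 0  t=3,i=9
  ..#.# -> .   bit 5 = 0  t=1,i=4
  ..#.. -> .   bit 4 = 0  t=2,i=7
  ...## -> #   bit 3 = 1  t=0,i=11
  ...#. -> .   bit 2 = 0  t=2,i=6
  ....# -> #   bit 1 = 1  t=0,i=10
  ..... -> #   bit 0 = 1  t=0,i=6
  bits 00101101001111101101010000001011 = 759092235

759092235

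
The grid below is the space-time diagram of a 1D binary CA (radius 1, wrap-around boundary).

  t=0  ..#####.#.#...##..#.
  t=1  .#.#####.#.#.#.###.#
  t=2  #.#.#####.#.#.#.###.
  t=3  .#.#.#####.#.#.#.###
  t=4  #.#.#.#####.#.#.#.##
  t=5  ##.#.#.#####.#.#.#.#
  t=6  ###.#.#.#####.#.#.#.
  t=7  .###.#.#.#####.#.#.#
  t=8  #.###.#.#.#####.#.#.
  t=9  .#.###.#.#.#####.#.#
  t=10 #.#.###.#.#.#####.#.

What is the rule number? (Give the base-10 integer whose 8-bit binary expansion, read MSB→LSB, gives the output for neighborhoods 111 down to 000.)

  ### -> #   bit 7 = 1  t=0,i=3
  ##. -> #   bit 6 = 1  t=0,i=6
  #.# -> #   bit 5 = 1  t=0,i=7
  #.. -> #   bit 4 = 1  t=0,i=11
  .## -> .   bit 3 = 0  t=0,i=2
  .#. -> .   bit 2 = 0  t=0,i=8
  ..# -> #   bit 1 = 1  t=0,i=1
  ... -> .   bit 0 = 0  t=0,i=0
  bits 11110010 = 242

242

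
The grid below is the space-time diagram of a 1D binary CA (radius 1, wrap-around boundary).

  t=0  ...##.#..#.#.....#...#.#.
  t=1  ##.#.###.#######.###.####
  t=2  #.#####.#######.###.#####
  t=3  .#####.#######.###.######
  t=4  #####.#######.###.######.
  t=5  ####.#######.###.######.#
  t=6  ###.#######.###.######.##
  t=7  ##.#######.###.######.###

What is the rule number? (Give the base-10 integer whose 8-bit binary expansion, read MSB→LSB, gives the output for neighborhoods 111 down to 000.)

189

  ### -> #   bit 7 = 1  t=1,i=0
  ##. -> .   bit 6 = 0  t=0,i=4
  #.# -> #   bit 5 = 1  t=0,i=5
  #.. -> #   bit 4 = 1  t=0,i=7
  .## -> #   bit 3 = 1  t=0,i=3
  .#. -> #   bit 2 = 1  t=0,i=6
  ..# -> .   bit 1 = 0  t=0,i=2
  ... -> #   bit 0 = 1  t=0,i=0
  bits 10111101 = 189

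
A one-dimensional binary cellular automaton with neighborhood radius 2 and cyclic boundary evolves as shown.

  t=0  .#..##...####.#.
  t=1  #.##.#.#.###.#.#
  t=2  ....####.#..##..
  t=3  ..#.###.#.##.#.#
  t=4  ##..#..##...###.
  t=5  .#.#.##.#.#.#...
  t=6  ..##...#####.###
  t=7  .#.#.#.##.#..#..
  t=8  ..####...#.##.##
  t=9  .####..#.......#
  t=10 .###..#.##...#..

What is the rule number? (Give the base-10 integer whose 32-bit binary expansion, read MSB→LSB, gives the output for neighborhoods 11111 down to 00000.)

1152358274

  #####|.  b31=0 t=6,i=9
  ####.|#  b30=1 t=0,i=11
  ###.#|.  b29=0 t=0,i=12
  ###..|.  b28=0 t=6,i=15
  ##.##|.  b27=0 t=1,i=1
  ##.#.|#  b26=1 t=0,i=13
  ##..#|.  b25=0 t=4,i=2
  ##...|.  b24=0 t=0,i=6
  #.###|#  b23=1 t=1,i=9
  #.##.|.  b22=0 t=1,i=2
  #.#.#|#  b21=1 t=1,i=5
  #.#..|.  b20=0 t=0,i=14
  #..##|#  b19=1 t=0,i=3
  #..#.|#  b18=1 t=0,i=0
  #...#|#  b17=1 t=0,i=7
  #....|#  b16=1 t=2,i=15
  .####|#  b15=1 t=0,i=10
  .###.|.  b14=0 t=1,i=10
  .##.#|.  b13=0 t=1,i=0
  .##..|#  b12=1 t=0,i=5
  .#.##|.  b11=0 t=1,i=8
  .#.#.|#  b10=1 t=1,i=6
  .#..#|#  b9=1 t=0,i=2
  .#...|#  b8=1 t=5,i=13
  ..###|#  b7=1 t=0,i=9
  ..##.|.  b6=0 t=0,i=4
  ..#.#|.  b5=0 t=3,i=2
  ..#..|.  b4=0 t=0,i=1
  ...##|.  b3=0 t=0,i=8
  ...#.|.  b2=0 t=5,i=0
  ....#|#  b1=1 t=2,i=2
  .....|.  b0=0 t=2,i=0
  bits 01000100101011111001011110000010 = 1152358274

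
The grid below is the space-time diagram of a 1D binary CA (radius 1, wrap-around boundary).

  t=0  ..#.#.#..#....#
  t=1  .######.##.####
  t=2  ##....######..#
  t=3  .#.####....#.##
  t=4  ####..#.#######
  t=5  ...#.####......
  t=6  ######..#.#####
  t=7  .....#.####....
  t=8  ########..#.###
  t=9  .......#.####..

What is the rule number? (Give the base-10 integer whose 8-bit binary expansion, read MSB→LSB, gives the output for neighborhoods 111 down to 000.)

  nb ###: next=.  (t=1,i=2, bit7=0)
  nb ##.: next=#  (t=1,i=6, bit6=1)
  nb #.#: next=#  (t=0,i=3, bit5=1)
  nb #..: next=.  (t=0,i=0, bit4=0)
  nb .##: next=#  (t=1,i=1, bit3=1)
  nb .#.: next=#  (t=0,i=2, bit2=1)
  nb ..#: next=#  (t=0,i=1, bit1=1)
  nb ...: next=#  (t=0,i=11, bit0=1)
  bits 01101111 = 111

111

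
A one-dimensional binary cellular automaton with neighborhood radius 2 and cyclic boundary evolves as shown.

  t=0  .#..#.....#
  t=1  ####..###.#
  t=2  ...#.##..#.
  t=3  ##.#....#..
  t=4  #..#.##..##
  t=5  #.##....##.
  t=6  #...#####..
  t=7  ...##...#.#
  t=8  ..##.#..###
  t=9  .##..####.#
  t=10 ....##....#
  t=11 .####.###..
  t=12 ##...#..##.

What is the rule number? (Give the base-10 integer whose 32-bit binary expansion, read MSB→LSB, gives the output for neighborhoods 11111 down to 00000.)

423429867

  #####|.  b31=0 t=1,i=1
  ####.|.  b30=0 t=1,i=2
  ###.#|.  b29=0 t=1,i=8
  ###..|#  b28=1 t=1,i=3
  ##.##|#  b27=1 t=1,i=9
  ##.#.|.  b26=0 t=3,i=2
  ##..#|.  b25=0 t=1,i=4
  ##...|#  b24=1 t=5,i=4
  #.###|.  b23=0 t=1,i=10
  #.##.|.  b22=0 t=2,i=5
  #.#.#|#  b21=1 t=5,i=0
  #.#..|#  b20=1 t=0,i=1
  #..##|#  b19=1 t=1,i=5
  #..#.|#  b18=1 t=0,i=3
  #...#|.  b17=0 t=6,i=2
  #....|#  b16=1 t=0,i=6
  .####|.  b15=0 t=1,i=0
  .###.|.  b14=0 t=1,i=7
  .##.#|.  b13=0 t=3,i=1
  .##..|.  b12=0 t=2,i=6
  .#.##|.  b11=0 t=2,i=4
  .#.#.|#  b10=1 t=0,i=0
  .#..#|#  b9=1 t=0,i=2
  .#...|.  b8=0 t=0,i=5
  ..###|#  b7=1 t=1,i=6
  ..##.|#  b6=1 t=3,i=0
  ..#.#|#  b5=1 t=0,i=10
  ..#..|.  b4=0 t=0,i=4
  ...##|#  b3=1 t=5,i=7
  ...#.|.  b2=0 t=0,i=9
  ....#|#  b1=1 t=0,i=8
  .....|#  b0=1 t=0,i=7
  bits 00011001001111010000011011101011 = 423429867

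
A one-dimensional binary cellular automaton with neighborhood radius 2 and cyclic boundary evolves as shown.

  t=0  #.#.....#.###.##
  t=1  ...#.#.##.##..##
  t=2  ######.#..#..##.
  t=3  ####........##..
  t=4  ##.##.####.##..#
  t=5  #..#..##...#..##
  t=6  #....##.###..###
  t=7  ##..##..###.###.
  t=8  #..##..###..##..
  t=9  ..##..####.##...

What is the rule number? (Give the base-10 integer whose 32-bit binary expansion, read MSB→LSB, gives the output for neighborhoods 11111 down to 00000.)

2448082413

  #####|#  b31=1 t=2,i=2
  ####.|.  b30=0 t=2,i=4
  ###.#|.  b29=0 t=0,i=0
  ###..|#  b28=1 t=3,i=3
  ##.##|.  b27=0 t=0,i=13
  ##.#.|.  b26=0 t=0,i=1
  ##..#|.  b25=0 t=1,i=12
  ##...|#  b24=1 t=1,i=0
  #.###|#  b23=1 t=0,i=10
  #.##.|#  b22=1 t=1,i=7
  #.#.#|#  b21=1 t=1,i=5
  #.#..|.  b20=0 t=0,i=2
  #..##|#  b19=1 t=1,i=13
  #..#.|.  b18=0 t=2,i=9
  #...#|#  b17=1 t=1,i=1
  #....|.  b16=0 t=0,i=4
  .####|#  b15=1 t=2,i=1
  .###.|#  b14=1 t=0,i=11
  .##.#|.  b13=0 t=1,i=8
  .##..|.  b12=0 t=1,i=11
  .#.##|.  b11=0 t=0,i=9
  .#.#.|#  b10=1 t=1,i=4
  .#..#|.  b9=0 t=2,i=8
  .#...|#  b8=1 t=0,i=3
  ..###|#  b7=1 t=3,i=0
  ..##.|#  b6=1 t=1,i=14
  ..#.#|#  b5=1 t=0,i=8
  ..#..|.  b4=0 t=2,i=10
  ...##|#  b3=1 t=3,i=11
  ...#.|#  b2=1 t=0,i=7
  ....#|.  b1=0 t=0,i=6
  .....|#  b0=1 t=0,i=5
  bits 10010001111010101100010111101101 = 2448082413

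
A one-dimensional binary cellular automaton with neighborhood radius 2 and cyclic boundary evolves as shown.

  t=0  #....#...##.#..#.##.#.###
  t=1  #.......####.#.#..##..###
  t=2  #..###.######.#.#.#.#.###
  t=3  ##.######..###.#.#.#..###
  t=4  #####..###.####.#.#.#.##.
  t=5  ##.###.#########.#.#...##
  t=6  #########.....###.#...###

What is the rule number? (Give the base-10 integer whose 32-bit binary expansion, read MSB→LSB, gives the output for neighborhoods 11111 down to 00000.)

  #####|.  b31=0 t=2,i=9
  ####.|#  b30=1 t=0,i=24
  ###.#|#  b29=1 t=1,i=11
  ###..|#  b28=1 t=0,i=0
  ##.##|#  b27=1 t=2,i=6
  ##.#.|#  b26=1 t=0,i=11
  ##..#|#  b25=1 t=1,i=20
  ##...|.  b24=0 t=0,i=1
  #.###|#  b23=1 t=0,i=22
  #.##.|.  b22=0 t=0,i=17
  #.#.#|.  b21=0 t=0,i=20
  #.#..|.  b20=0 t=0,i=12
  #..##|.  b19=0 t=1,i=17
  #..#.|.  b18=0 t=0,i=14
  #...#|.  b17=0 t=0,i=7
  #....|.  b16=0 t=0,i=2
  .####|#  b15=1 t=0,i=23
  .###.|#  b14=1 t=2,i=4
  .##.#|#  b13=1 t=0,i=10
  .##..|.  b12=0 t=1,i=19
  .#.##|.  b11=0 t=0,i=16
  .#.#.|#  b10=1 t=1,i=14
  .#..#|#  b9=1 t=0,i=13
  .#...|.  b8=0 t=0,i=6
  ..###|#  b7=1 t=1,i=8
  ..##.|#  b6=1 t=0,i=9
  ..#.#|#  b5=1 t=0,i=15
  ..#..|.  b4=0 t=0,i=5
  ...##|#  b3=1 t=0,i=8
  ...#.|.  b2=0 t=0,i=4
  ....#|.  b1=0 t=0,i=3
  .....|#  b0=1 t=1,i=3
  bits 01111110100000001110011011101001 = 2122376937

2122376937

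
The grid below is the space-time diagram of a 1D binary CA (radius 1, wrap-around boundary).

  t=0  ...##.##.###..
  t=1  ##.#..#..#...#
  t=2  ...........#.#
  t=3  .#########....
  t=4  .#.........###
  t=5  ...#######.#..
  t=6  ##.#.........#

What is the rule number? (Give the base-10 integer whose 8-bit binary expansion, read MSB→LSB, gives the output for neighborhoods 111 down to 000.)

9

  nb ###: next=.  (t=0,i=10, bit7=0)
  nb ##.: next=.  (t=0,i=4, bit6=0)
  nb #.#: next=.  (t=0,i=5, bit5=0)
  nb #..: next=.  (t=0,i=12, bit4=0)
  nb .##: next=#  (t=0,i=3, bit3=1)
  nb .#.: next=.  (t=1,i=3, bit2=0)
  nb ..#: next=.  (t=0,i=2, bit1=0)
  nb ...: next=#  (t=0,i=0, bit0=1)
  bits 00001001 = 9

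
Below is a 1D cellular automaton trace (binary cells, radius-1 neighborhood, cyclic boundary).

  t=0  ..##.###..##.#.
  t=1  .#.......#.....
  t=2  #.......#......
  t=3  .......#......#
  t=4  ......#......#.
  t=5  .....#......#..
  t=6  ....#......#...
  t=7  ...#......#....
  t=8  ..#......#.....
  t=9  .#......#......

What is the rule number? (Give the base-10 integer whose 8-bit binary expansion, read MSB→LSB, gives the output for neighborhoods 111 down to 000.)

2

  ###|.  b7=0 t=0,i=6
  ##.|.  b6=0 t=0,i=3
  #.#|.  b5=0 t=0,i=4
  #..|.  b4=0 t=0,i=8
  .##|.  b3=0 t=0,i=2
  .#.|.  b2=0 t=0,i=13
  ..#|#  b1=1 t=0,i=1
  ...|.  b0=0 t=0,i=0
  bits 00000010 = 2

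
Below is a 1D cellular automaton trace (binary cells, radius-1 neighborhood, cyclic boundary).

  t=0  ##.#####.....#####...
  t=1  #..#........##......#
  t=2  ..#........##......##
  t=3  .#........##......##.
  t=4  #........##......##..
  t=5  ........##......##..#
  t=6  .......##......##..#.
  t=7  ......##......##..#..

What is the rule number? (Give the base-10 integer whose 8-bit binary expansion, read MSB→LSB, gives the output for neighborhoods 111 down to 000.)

10

  nb ###: next=.  (t=0,i=4, bit7=0)
  nb ##.: next=.  (t=0,i=1, bit6=0)
  nb #.#: next=.  (t=0,i=2, bit5=0)
  nb #..: next=.  (t=0,i=8, bit4=0)
  nb .##: next=#  (t=0,i=0, bit3=1)
  nb .#.: next=.  (t=1,i=3, bit2=0)
  nb ..#: next=#  (t=0,i=12, bit1=1)
  nb ...: next=.  (t=0,i=9, bit0=0)
  bits 00001010 = 10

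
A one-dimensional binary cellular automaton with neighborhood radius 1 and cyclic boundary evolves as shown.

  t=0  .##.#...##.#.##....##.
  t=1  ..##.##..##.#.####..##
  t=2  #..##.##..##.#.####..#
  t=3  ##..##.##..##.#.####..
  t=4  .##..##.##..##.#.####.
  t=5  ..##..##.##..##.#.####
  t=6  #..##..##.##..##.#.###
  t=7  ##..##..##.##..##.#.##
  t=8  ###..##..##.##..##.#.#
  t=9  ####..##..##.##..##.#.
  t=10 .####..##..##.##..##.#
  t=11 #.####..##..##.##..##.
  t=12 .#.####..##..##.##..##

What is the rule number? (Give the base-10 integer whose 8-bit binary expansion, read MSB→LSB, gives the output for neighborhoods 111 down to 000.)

241

  nb ###: next=#  (t=1,i=15, bit7=1)
  nb ##.: next=#  (t=0,i=2, bit6=1)
  nb #.#: next=#  (t=0,i=3, bit5=1)
  nb #..: next=#  (t=0,i=5, bit4=1)
  nb .##: next=.  (t=0,i=1, bit3=0)
  nb .#.: next=.  (t=0,i=4, bit2=0)
  nb ..#: next=.  (t=0,i=0, bit1=0)
  nb ...: next=#  (t=0,i=6, bit0=1)
  bits 11110001 = 241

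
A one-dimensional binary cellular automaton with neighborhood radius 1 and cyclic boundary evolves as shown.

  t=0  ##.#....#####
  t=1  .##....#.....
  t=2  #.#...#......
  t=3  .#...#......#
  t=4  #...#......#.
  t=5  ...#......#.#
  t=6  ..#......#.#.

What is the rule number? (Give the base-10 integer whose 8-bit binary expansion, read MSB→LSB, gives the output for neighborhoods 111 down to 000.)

98

  ###|.  b7=0 t=0,i=0
  ##.|#  b6=1 t=0,i=1
  #.#|#  b5=1 t=0,i=2
  #..|.  b4=0 t=0,i=4
  .##|.  b3=0 t=0,i=8
  .#.|.  b2=0 t=0,i=3
  ..#|#  b1=1 t=0,i=7
  ...|.  b0=0 t=0,i=5
  bits 01100010 = 98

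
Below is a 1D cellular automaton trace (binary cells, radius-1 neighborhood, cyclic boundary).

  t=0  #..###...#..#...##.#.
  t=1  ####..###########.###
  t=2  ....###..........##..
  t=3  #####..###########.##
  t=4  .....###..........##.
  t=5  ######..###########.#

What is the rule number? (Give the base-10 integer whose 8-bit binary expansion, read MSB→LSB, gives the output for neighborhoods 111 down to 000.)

63

  ###|.  b7=0 t=0,i=4
  ##.|.  b6=0 t=0,i=5
  #.#|#  b5=1 t=0,i=18
  #..|#  b4=1 t=0,i=1
  .##|#  b3=1 t=0,i=3
  .#.|#  b2=1 t=0,i=0
  ..#|#  b1=1 t=0,i=2
  ...|#  b0=1 t=0,i=7
  bits 00111111 = 63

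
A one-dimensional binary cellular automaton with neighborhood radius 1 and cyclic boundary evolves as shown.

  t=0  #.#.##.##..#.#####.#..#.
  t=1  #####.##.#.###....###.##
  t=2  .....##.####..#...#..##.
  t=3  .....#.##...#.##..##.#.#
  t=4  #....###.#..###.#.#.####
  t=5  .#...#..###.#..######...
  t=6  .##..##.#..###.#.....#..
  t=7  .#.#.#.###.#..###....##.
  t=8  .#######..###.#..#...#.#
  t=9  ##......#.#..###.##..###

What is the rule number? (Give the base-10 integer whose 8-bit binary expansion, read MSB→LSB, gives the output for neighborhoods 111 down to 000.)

60

  [7] ### => .  t=0,i=14
  [6] ##. => .  t=0,i=5
  [5] #.# => #  t=0,i=1
  [4] #.. => #  t=0,i=9
  [3] .## => #  t=0,i=4
  [2] .#. => #  t=0,i=0
  [1] ..# => .  t=0,i=10
  [0] ... => .  t=1,i=15
  bits 00111100 = 60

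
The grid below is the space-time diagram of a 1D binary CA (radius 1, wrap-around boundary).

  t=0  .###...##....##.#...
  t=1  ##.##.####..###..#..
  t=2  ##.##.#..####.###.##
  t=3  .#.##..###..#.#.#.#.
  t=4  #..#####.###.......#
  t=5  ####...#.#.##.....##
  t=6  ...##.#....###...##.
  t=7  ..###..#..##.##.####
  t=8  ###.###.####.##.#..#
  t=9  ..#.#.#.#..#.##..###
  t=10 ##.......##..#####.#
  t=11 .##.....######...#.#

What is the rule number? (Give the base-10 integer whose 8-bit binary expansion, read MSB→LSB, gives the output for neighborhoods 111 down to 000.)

90

  [7] ### => .  t=0,i=2
  [6] ##. => #  t=0,i=3
  [5] #.# => .  t=0,i=15
  [4] #.. => #  t=0,i=4
  [3] .## => #  t=0,i=1
  [2] .#. => .  t=0,i=16
  [1] ..# => #  t=0,i=0
  [0] ... => .  t=0,i=5
  bits 01011010 = 90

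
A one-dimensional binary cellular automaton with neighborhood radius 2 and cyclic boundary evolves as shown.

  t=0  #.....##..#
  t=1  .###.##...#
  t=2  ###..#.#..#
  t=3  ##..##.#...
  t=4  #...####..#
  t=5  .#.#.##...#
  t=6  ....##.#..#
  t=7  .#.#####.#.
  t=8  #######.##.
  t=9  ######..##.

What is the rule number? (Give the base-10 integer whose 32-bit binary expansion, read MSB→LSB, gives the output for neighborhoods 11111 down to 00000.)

3319130217

  nb #####: next=#  (t=7,i=5, bit31=1)
  nb ####.: next=#  (t=2,i=1, bit30=1)
  nb ###.#: next=.  (t=1,i=3, bit29=0)
  nb ###..: next=.  (t=2,i=2, bit28=0)
  nb ##.##: next=.  (t=1,i=4, bit27=0)
  nb ##.#.: next=#  (t=3,i=6, bit26=1)
  nb ##..#: next=.  (t=0,i=8, bit25=0)
  nb ##...: next=#  (t=0,i=1, bit24=1)
  nb #.###: next=#  (t=1,i=1, bit23=1)
  nb #.##.: next=#  (t=1,i=5, bit22=1)
  nb #.#.#: next=.  (t=5,i=1, bit21=0)
  nb #.#..: next=#  (t=2,i=7, bit20=1)
  nb #..##: next=.  (t=0,i=9, bit19=0)
  nb #..#.: next=#  (t=2,i=4, bit18=1)
  nb #...#: next=.  (t=1,i=8, bit17=0)
  nb #....: next=#  (t=0,i=2, bit16=1)
  nb .####: next=#  (t=2,i=0, bit15=1)
  nb .###.: next=#  (t=1,i=2, bit14=1)
  nb .##.#: next=#  (t=3,i=5, bit13=1)
  nb .##..: next=.  (t=0,i=0, bit12=0)
  nb .#.##: next=#  (t=1,i=0, bit11=1)
  nb .#.#.: next=.  (t=2,i=6, bit10=0)
  nb .#..#: next=.  (t=2,i=8, bit9=0)
  nb .#...: next=.  (t=3,i=8, bit8=0)
  nb ..###: next=.  (t=2,i=10, bit7=0)
  nb ..##.: next=#  (t=0,i=6, bit6=1)
  nb ..#.#: next=#  (t=1,i=10, bit5=1)
  nb ..#..: next=.  (t=6,i=10, bit4=0)
  nb ...##: next=#  (t=0,i=5, bit3=1)
  nb ...#.: next=.  (t=1,i=9, bit2=0)
  nb ....#: next=.  (t=0,i=4, bit1=0)
  nb .....: next=#  (t=0,i=3, bit0=1)
  bits 11000101110101011110100001101001 = 3319130217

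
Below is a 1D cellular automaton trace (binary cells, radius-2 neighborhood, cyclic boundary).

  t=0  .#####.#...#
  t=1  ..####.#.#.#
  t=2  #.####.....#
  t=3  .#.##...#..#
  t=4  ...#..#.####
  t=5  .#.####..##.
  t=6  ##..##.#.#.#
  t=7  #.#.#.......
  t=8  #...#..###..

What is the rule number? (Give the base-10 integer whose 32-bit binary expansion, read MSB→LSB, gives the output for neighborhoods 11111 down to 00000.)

  [31] ##### => #  t=0,i=3
  [30] ####. => #  t=0,i=4
  [29] ###.# => #  t=0,i=5
  [28] ###.. => .  t=2,i=5
  [27] ##.## => #  t=2,i=1
  [26] ##.#. => .  t=0,i=6
  [25] ##..# => #  t=5,i=7
  [24] ##... => .  t=2,i=6
  [23] #.### => .  t=0,i=1
  [22] #.##. => #  t=3,i=3
  [21] #.#.# => .  t=1,i=7
  [20] #.#.. => #  t=0,i=7
  [19] #..## => .  t=1,i=1
  [18] #..#. => #  t=3,i=10
  [17] #...# => #  t=0,i=9
  [16] #.... => .  t=2,i=7
  [15] .#### => #  t=0,i=2
  [14] .###. => #  t=6,i=0
  [13] .##.# => .  t=2,i=0
  [12] .##.. => .  t=3,i=4
  [11] .#.## => .  t=0,i=0
  [10] .#.#. => .  t=1,i=8
  [9] .#..# => #  t=1,i=0
  [8] .#... => .  t=0,i=8
  [7] ..### => #  t=1,i=2
  [6] ..##. => #  t=2,i=11
  [5] ..#.# => #  t=0,i=11
  [4] ..#.. => #  t=3,i=8
  [3] ...## => .  t=2,i=10
  [2] ...#. => .  t=0,i=10
  [1] ....# => .  t=2,i=9
  [0] ..... => #  t=2,i=8
  bits 11101010010101101100001011110001 = 3931554545

3931554545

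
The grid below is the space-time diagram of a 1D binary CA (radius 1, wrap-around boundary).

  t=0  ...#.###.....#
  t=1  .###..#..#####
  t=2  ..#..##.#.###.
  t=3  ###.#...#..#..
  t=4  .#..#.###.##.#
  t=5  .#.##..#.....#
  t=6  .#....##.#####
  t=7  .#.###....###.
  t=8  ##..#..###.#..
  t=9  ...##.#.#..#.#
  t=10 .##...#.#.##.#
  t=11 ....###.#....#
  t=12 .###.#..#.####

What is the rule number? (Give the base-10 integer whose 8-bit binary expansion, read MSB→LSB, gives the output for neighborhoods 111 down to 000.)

  ###|#  b7=1 t=0,i=6
  ##.|.  b6=0 t=0,i=7
  #.#|.  b5=0 t=0,i=4
  #..|.  b4=0 t=0,i=0
  .##|.  b3=0 t=0,i=5
  .#.|#  b2=1 t=0,i=3
  ..#|#  b1=1 t=0,i=2
  ...|#  b0=1 t=0,i=1
  bits 10000111 = 135

135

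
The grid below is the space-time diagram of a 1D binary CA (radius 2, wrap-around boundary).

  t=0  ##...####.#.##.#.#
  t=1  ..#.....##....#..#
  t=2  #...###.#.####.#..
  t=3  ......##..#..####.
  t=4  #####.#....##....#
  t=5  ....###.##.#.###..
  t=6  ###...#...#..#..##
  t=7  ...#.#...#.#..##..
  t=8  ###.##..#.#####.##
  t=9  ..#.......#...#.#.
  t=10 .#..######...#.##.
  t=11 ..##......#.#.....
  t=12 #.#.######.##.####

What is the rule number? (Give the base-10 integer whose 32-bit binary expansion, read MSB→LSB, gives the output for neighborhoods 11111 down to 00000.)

  nb #####: next=.  (t=4,i=1, bit31=0)
  nb ####.: next=.  (t=0,i=7, bit30=0)
  nb ###.#: next=#  (t=0,i=8, bit29=1)
  nb ###..: next=.  (t=0,i=1, bit28=0)
  nb ##.##: next=.  (t=5,i=7, bit27=0)
  nb ##.#.: next=#  (t=0,i=9, bit26=1)
  nb ##..#: next=.  (t=3,i=8, bit25=0)
  nb ##...: next=#  (t=0,i=2, bit24=1)
  nb #.###: next=#  (t=0,i=17, bit23=1)
  nb #.##.: next=.  (t=0,i=12, bit22=0)
  nb #.#.#: next=.  (t=0,i=10, bit21=0)
  nb #.#..: next=#  (t=2,i=15, bit20=1)
  nb #..##: next=#  (t=3,i=12, bit19=1)
  nb #..#.: next=.  (t=1,i=1, bit18=0)
  nb #...#: next=.  (t=0,i=3, bit17=0)
  nb #....: next=#  (t=1,i=4, bit16=1)
  nb .####: next=.  (t=0,i=6, bit15=0)
  nb .###.: next=.  (t=0,i=0, bit14=0)
  nb .##.#: next=.  (t=0,i=13, bit13=0)
  nb .##..: next=.  (t=1,i=9, bit12=0)
  nb .#.##: next=.  (t=0,i=11, bit11=0)
  nb .#.#.: next=#  (t=7,i=4, bit10=1)
  nb .#..#: next=#  (t=1,i=0, bit9=1)
  nb .#...: next=.  (t=1,i=3, bit8=0)
  nb ..###: next=.  (t=0,i=5, bit7=0)
  nb ..##.: next=#  (t=1,i=8, bit6=1)
  nb ..#.#: next=.  (t=7,i=3, bit5=0)
  nb ..#..: next=.  (t=1,i=2, bit4=0)
  nb ...##: next=.  (t=0,i=4, bit3=0)
  nb ...#.: next=#  (t=1,i=13, bit2=1)
  nb ....#: next=#  (t=1,i=6, bit1=1)
  nb .....: next=#  (t=1,i=5, bit0=1)
  bits 00100101100110010000011001000111 = 630785607

630785607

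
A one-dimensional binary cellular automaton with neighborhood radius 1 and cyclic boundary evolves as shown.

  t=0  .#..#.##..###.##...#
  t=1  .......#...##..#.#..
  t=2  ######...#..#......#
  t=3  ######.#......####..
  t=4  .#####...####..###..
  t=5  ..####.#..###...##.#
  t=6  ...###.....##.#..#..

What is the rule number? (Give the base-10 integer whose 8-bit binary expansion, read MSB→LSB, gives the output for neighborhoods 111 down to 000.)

193

  [7] ### => #  t=0,i=11
  [6] ##. => #  t=0,i=7
  [5] #.# => .  t=0,i=0
  [4] #.. => .  t=0,i=2
  [3] .## => .  t=0,i=6
  [2] .#. => .  t=0,i=1
  [1] ..# => .  t=0,i=3
  [0] ... => #  t=0,i=17
  bits 11000001 = 193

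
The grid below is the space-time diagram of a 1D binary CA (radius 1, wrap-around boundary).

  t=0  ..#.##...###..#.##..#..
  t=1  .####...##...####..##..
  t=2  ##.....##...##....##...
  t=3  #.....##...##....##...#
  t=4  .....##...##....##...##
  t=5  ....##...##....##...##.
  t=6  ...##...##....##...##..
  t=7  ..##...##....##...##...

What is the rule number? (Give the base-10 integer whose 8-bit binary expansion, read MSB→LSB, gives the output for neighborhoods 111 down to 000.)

  ###|.  b7=0 t=0,i=10
  ##.|.  b6=0 t=0,i=5
  #.#|#  b5=1 t=0,i=3
  #..|.  b4=0 t=0,i=6
  .##|#  b3=1 t=0,i=4
  .#.|#  b2=1 t=0,i=2
  ..#|#  b1=1 t=0,i=1
  ...|.  b0=0 t=0,i=0
  bits 00101110 = 46

46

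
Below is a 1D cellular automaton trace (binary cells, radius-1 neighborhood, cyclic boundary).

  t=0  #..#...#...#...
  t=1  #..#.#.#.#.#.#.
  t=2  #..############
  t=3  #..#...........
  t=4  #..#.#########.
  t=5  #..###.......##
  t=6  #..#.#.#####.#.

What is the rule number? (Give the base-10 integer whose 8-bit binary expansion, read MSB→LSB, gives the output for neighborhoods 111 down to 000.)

  ### -> .   bit 7 = 0  t=2,i=4
  ##. -> #   bit 6 = 1  t=2,i=0
  #.# -> #   bit 5 = 1  t=1,i=4
  #.. -> .   bit 4 = 0  t=0,i=1
  .## -> #   bit 3 = 1  t=2,i=3
  .#. -> #   bit 2 = 1  t=0,i=0
  ..# -> .   bit 1 = 0  t=0,i=2
  ... -> #   bit 0 = 1  t=0,i=5
  bits 01101101 = 109

109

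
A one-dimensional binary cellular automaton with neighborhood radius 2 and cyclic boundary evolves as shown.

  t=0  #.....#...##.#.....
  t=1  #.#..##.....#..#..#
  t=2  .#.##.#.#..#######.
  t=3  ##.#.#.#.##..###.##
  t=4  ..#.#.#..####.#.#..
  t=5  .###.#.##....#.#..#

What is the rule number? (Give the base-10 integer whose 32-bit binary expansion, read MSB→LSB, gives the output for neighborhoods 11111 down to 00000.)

2655868468

  nb #####: next=#  (t=2,i=13, bit31=1)
  nb ####.: next=.  (t=2,i=16, bit30=0)
  nb ###.#: next=.  (t=3,i=1, bit29=0)
  nb ###..: next=#  (t=2,i=17, bit28=1)
  nb ##.##: next=#  (t=3,i=16, bit27=1)
  nb ##.#.: next=#  (t=0,i=12, bit26=1)
  nb ##..#: next=#  (t=2,i=18, bit25=1)
  nb ##...: next=.  (t=1,i=7, bit24=0)
  nb #.###: next=.  (t=3,i=17, bit23=0)
  nb #.##.: next=#  (t=2,i=3, bit22=1)
  nb #.#.#: next=.  (t=2,i=6, bit21=0)
  nb #.#..: next=.  (t=0,i=13, bit20=0)
  nb #..##: next=#  (t=1,i=4, bit19=1)
  nb #..#.: next=#  (t=1,i=14, bit18=1)
  nb #...#: next=.  (t=0,i=8, bit17=0)
  nb #....: next=#  (t=0,i=2, bit16=1)
  nb .####: next=.  (t=2,i=12, bit15=0)
  nb .###.: next=#  (t=3,i=14, bit14=1)
  nb .##.#: next=.  (t=0,i=11, bit13=0)
  nb .##..: next=#  (t=1,i=6, bit12=1)
  nb .#.##: next=.  (t=2,i=2, bit11=0)
  nb .#.#.: next=#  (t=2,i=7, bit10=1)
  nb .#..#: next=#  (t=1,i=3, bit9=1)
  nb .#...: next=.  (t=0,i=1, bit8=0)
  nb ..###: next=.  (t=2,i=11, bit7=0)
  nb ..##.: next=.  (t=0,i=10, bit6=0)
  nb ..#.#: next=#  (t=2,i=1, bit5=1)
  nb ..#..: next=#  (t=0,i=0, bit4=1)
  nb ...##: next=.  (t=0,i=9, bit3=0)
  nb ...#.: next=#  (t=0,i=5, bit2=1)
  nb ....#: next=.  (t=0,i=4, bit1=0)
  nb .....: next=.  (t=0,i=3, bit0=0)
  bits 10011110010011010101011000110100 = 2655868468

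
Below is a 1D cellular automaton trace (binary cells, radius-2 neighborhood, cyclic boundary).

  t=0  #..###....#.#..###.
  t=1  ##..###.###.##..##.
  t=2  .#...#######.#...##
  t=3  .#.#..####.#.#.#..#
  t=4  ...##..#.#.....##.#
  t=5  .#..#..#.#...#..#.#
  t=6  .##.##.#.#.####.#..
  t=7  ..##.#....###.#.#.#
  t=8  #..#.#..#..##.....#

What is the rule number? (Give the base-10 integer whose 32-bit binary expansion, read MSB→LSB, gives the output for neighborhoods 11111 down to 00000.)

  #####|#  b31=1 t=2,i=7
  ####.|.  b30=0 t=2,i=10
  ###.#|#  b29=1 t=0,i=17
  ###..|#  b28=1 t=0,i=5
  ##.##|#  b27=1 t=1,i=7
  ##.#.|.  b26=0 t=0,i=18
  ##..#|.  b25=0 t=1,i=2
  ##...|#  b24=1 t=0,i=6
  #.###|#  b23=1 t=1,i=8
  #.##.|.  b22=0 t=1,i=0
  #.#.#|.  b21=0 t=3,i=1
  #.#..|#  b20=1 t=0,i=0
  #..##|.  b19=0 t=0,i=2
  #..#.|.  b18=0 t=3,i=17
  #...#|#  b17=1 t=2,i=3
  #....|.  b16=0 t=0,i=7
  .####|#  b15=1 t=2,i=6
  .###.|#  b14=1 t=0,i=4
  .##.#|#  b13=1 t=1,i=17
  .##..|#  b12=1 t=1,i=1
  .#.##|#  b11=1 t=6,i=10
  .#.#.|.  b10=0 t=0,i=11
  .#..#|#  b9=1 t=0,i=1
  .#...|.  b8=0 t=2,i=2
  ..###|.  b7=0 t=0,i=3
  ..##.|.  b6=0 t=1,i=16
  ..#.#|#  b5=1 t=0,i=10
  ..#..|#  b4=1 t=5,i=4
  ...##|.  b3=0 t=2,i=4
  ...#.|#  b2=1 t=0,i=9
  ....#|#  b1=1 t=0,i=8
  .....|.  b0=0 t=4,i=12
  bits 10111001100100101111101000110110 = 3113417270

3113417270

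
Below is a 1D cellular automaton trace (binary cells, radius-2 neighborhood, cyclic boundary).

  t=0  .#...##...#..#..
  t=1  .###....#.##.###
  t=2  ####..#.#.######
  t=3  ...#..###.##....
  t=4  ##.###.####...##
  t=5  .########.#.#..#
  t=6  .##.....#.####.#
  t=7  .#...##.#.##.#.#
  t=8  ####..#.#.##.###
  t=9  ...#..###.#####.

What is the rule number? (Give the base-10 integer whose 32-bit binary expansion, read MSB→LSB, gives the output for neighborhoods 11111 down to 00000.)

  nb #####: next=.  (t=2,i=0, bit31=0)
  nb ####.: next=.  (t=2,i=2, bit30=0)
  nb ###.#: next=#  (t=1,i=15, bit29=1)
  nb ###..: next=#  (t=1,i=3, bit28=1)
  nb ##.##: next=#  (t=1,i=0, bit27=1)
  nb ##.#.: next=.  (t=5,i=9, bit26=0)
  nb ##..#: next=.  (t=2,i=4, bit25=0)
  nb ##...: next=.  (t=0,i=7, bit24=0)
  nb #.###: next=#  (t=1,i=1, bit23=1)
  nb #.##.: next=#  (t=1,i=10, bit22=1)
  nb #.#.#: next=#  (t=2,i=8, bit21=1)
  nb #.#..: next=#  (t=5,i=12, bit20=1)
  nb #..##: next=#  (t=3,i=5, bit19=1)
  nb #..#.: next=.  (t=0,i=12, bit18=0)
  nb #...#: next=#  (t=0,i=3, bit17=1)
  nb #....: next=.  (t=1,i=5, bit16=0)
  nb .####: next=#  (t=2,i=11, bit15=1)
  nb .###.: next=#  (t=1,i=2, bit14=1)
  nb .##.#: next=#  (t=1,i=11, bit13=1)
  nb .##..: next=.  (t=0,i=6, bit12=0)
  nb .#.##: next=.  (t=1,i=9, bit11=0)
  nb .#.#.: next=#  (t=2,i=7, bit10=1)
  nb .#..#: next=#  (t=0,i=11, bit9=1)
  nb .#...: next=#  (t=0,i=2, bit8=1)
  nb ..###: next=.  (t=3,i=6, bit7=0)
  nb ..##.: next=.  (t=0,i=5, bit6=0)
  nb ..#.#: next=#  (t=1,i=8, bit5=1)
  nb ..#..: next=#  (t=0,i=1, bit4=1)
  nb ...##: next=.  (t=0,i=4, bit3=0)
  nb ...#.: next=.  (t=0,i=0, bit2=0)
  nb ....#: next=#  (t=1,i=6, bit1=1)
  nb .....: next=#  (t=3,i=0, bit0=1)
  bits 00111000111110101110011100110011 = 955967283

955967283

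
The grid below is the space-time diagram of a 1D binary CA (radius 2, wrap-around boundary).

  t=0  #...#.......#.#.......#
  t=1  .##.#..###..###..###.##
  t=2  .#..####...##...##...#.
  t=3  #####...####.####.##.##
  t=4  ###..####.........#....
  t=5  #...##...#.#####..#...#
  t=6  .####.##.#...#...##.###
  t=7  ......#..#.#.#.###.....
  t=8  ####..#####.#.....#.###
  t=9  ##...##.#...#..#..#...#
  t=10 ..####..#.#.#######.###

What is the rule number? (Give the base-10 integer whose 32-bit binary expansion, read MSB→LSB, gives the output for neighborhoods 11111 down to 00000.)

  [31] ##### => #  t=3,i=0
  [30] ####. => .  t=2,i=6
  [29] ###.# => .  t=1,i=19
  [28] ###.. => .  t=1,i=9
  [27] ##.## => .  t=1,i=0
  [26] ##.#. => .  t=1,i=3
  [25] ##..# => .  t=1,i=10
  [24] ##... => #  t=0,i=1
  [23] #.### => .  t=3,i=13
  [22] #.##. => #  t=1,i=1
  [21] #.#.# => .  t=7,i=11
  [20] #.#.. => #  t=0,i=14
  [19] #..## => #  t=1,i=6
  [18] #..#. => #  t=2,i=0
  [17] #...# => #  t=0,i=2
  [16] #.... => .  t=0,i=6
  [15] .#### => .  t=2,i=5
  [14] .###. => .  t=1,i=8
  [13] .##.# => .  t=1,i=2
  [12] .##.. => .  t=0,i=0
  [11] .#.## => .  t=5,i=10
  [10] .#.#. => #  t=0,i=13
  [9] .#..# => #  t=1,i=5
  [8] .#... => .  t=0,i=5
  [7] ..### => #  t=1,i=7
  [6] ..##. => #  t=0,i=22
  [5] ..#.# => #  t=0,i=12
  [4] ..#.. => #  t=0,i=4
  [3] ...## => #  t=0,i=21
  [2] ...#. => .  t=0,i=3
  [1] ....# => .  t=0,i=10
  [0] ..... => #  t=0,i=7
  bits 10000001010111100000011011111001 = 2170423033

2170423033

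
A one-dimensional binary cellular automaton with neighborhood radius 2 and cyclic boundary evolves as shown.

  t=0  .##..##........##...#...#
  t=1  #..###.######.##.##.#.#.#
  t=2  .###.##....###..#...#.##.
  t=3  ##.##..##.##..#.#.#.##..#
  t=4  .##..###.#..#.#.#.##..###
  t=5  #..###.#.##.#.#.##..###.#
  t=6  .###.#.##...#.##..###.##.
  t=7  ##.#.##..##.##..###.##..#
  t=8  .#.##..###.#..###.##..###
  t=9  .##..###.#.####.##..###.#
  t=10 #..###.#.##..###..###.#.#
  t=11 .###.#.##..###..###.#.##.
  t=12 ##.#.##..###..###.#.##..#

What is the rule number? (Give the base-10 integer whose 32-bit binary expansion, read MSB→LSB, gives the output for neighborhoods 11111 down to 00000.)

1799031545

  nb #####: next=.  (t=1,i=9, bit31=0)
  nb ####.: next=#  (t=1,i=11, bit30=1)
  nb ###.#: next=#  (t=1,i=5, bit29=1)
  nb ###..: next=.  (t=2,i=13, bit28=0)
  nb ##.##: next=#  (t=1,i=6, bit27=1)
  nb ##.#.: next=.  (t=1,i=19, bit26=0)
  nb ##..#: next=#  (t=0,i=3, bit25=1)
  nb ##...: next=#  (t=0,i=7, bit24=1)
  nb #.###: next=.  (t=1,i=7, bit23=0)
  nb #.##.: next=.  (t=0,i=1, bit22=0)
  nb #.#.#: next=#  (t=1,i=20, bit21=1)
  nb #.#..: next=#  (t=4,i=9, bit20=1)
  nb #..##: next=#  (t=0,i=4, bit19=1)
  nb #..#.: next=.  (t=2,i=15, bit18=0)
  nb #...#: next=#  (t=0,i=18, bit17=1)
  nb #....: next=#  (t=0,i=8, bit16=1)
  nb .####: next=.  (t=1,i=8, bit15=0)
  nb .###.: next=.  (t=1,i=4, bit14=0)
  nb .##.#: next=.  (t=1,i=15, bit13=0)
  nb .##..: next=.  (t=0,i=2, bit12=0)
  nb .#.##: next=#  (t=0,i=0, bit11=1)
  nb .#.#.: next=.  (t=1,i=21, bit10=0)
  nb .#..#: next=#  (t=4,i=10, bit9=1)
  nb .#...: next=.  (t=0,i=21, bit8=0)
  nb ..###: next=#  (t=1,i=3, bit7=1)
  nb ..##.: next=#  (t=0,i=5, bit6=1)
  nb ..#.#: next=#  (t=0,i=24, bit5=1)
  nb ..#..: next=#  (t=0,i=20, bit4=1)
  nb ...##: next=#  (t=0,i=14, bit3=1)
  nb ...#.: next=.  (t=0,i=19, bit2=0)
  nb ....#: next=.  (t=0,i=13, bit1=0)
  nb .....: next=#  (t=0,i=9, bit0=1)
  bits 01101011001110110000101011111001 = 1799031545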